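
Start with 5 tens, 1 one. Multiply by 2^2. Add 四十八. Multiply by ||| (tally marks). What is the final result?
Convert 5 tens, 1 one (place-value notation) → 5×10 + 1 = 51 (decimal)
Start: 51
Convert 2^2 (power) → 4 (decimal)
51 × 4 = 204
Convert 四十八 (Chinese numeral) → 4×10 + 8 = 48 (decimal)
204 + 48 = 252
Convert ||| (tally marks) → 3 (decimal)
252 × 3 = 756
756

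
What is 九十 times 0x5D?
Convert 九十 (Chinese numeral) → 9×10 = 90 (decimal)
Convert 0x5D (hexadecimal) → 5×16 + 13 = 93 (decimal)
Compute 90 × 93 = 8370
8370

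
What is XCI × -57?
Convert XCI (Roman numeral) → 90 + 1 = 91 (decimal)
Compute 91 × -57 = -5187
-5187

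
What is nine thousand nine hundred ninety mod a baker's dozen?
Convert nine thousand nine hundred ninety (English words) → 9×1000 + 9×100 + 90 = 9990 (decimal)
Convert a baker's dozen (colloquial) → 13 (decimal)
Compute 9990 mod 13 = 6
6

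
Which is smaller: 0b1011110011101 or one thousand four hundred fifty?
Convert 0b1011110011101 (binary) → 4096 + 1024 + 512 + 256 + 128 + 16 + 8 + 4 + 1 = 6045 (decimal)
Convert one thousand four hundred fifty (English words) → 1×1000 + 4×100 + 50 = 1450 (decimal)
Compare 6045 vs 1450: smaller = 1450
1450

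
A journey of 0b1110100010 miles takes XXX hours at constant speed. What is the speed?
Convert 0b1110100010 (binary) → 512 + 256 + 128 + 32 + 2 = 930 (decimal)
Convert XXX (Roman numeral) → 10 + 10 + 10 = 30 (decimal)
Compute 930 ÷ 30 = 31
31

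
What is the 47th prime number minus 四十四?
The 47th prime number = 211
Convert 四十四 (Chinese numeral) → 4×10 + 4 = 44 (decimal)
Compute 211 - 44 = 167
167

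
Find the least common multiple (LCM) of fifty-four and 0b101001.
Convert fifty-four (English words) → 54 (decimal)
Convert 0b101001 (binary) → 32 + 8 + 1 = 41 (decimal)
Compute lcm(54, 41) = 2214
2214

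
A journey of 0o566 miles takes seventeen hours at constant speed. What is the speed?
Convert 0o566 (octal) → 5×64 + 6×8 + 6 = 374 (decimal)
Convert seventeen (English words) → 17 (decimal)
Compute 374 ÷ 17 = 22
22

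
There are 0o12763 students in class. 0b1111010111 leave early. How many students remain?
Convert 0o12763 (octal) → 1×4096 + 2×512 + 7×64 + 6×8 + 3 = 5619 (decimal)
Convert 0b1111010111 (binary) → 512 + 256 + 128 + 64 + 16 + 4 + 2 + 1 = 983 (decimal)
Compute 5619 - 983 = 4636
4636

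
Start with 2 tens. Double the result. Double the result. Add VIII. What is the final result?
Convert 2 tens (place-value notation) → 2×10 = 20 (decimal)
Start: 20
20 × 2 = 40
40 × 2 = 80
Convert VIII (Roman numeral) → 5 + 1 + 1 + 1 = 8 (decimal)
80 + 8 = 88
88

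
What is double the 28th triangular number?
The 28th triangular number = 28×29/2 = 406
Compute 406 × 2 = 812
812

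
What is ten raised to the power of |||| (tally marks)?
Convert ten (English words) → 10 (decimal)
Convert |||| (tally marks) → 4 (decimal)
Compute 10 ^ 4 = 10000
10000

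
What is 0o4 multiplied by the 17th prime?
Convert 0o4 (octal) → 4 (decimal)
Convert the 17th prime (prime index) → 59 (decimal)
Compute 4 × 59 = 236
236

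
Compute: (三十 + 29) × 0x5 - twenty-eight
Convert 三十 (Chinese numeral) → 3×10 = 30 (decimal)
Convert 0x5 (hexadecimal) → 5 (decimal)
Convert twenty-eight (English words) → 28 (decimal)
Expression in decimal: (30 + 29) × 5 - 28
Parentheses first: 30 + 29 = 59
Multiply: 59 × 5 = 295
Subtract: 295 - 28 = 267
267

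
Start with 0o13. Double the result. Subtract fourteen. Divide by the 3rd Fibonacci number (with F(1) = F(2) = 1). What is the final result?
Convert 0o13 (octal) → 1×8 + 3 = 11 (decimal)
Start: 11
11 × 2 = 22
Convert fourteen (English words) → 14 (decimal)
22 - 14 = 8
Convert the 3rd Fibonacci number (with F(1) = F(2) = 1) (Fibonacci index) → 1, 1, 2 → 2 (decimal)
8 ÷ 2 = 4
4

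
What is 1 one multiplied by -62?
Convert 1 one (place-value notation) → 1 (decimal)
Compute 1 × -62 = -62
-62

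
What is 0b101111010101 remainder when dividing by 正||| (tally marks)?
Convert 0b101111010101 (binary) → 2048 + 512 + 256 + 128 + 64 + 16 + 4 + 1 = 3029 (decimal)
Convert 正||| (tally marks) → 5 + 3 = 8 (decimal)
Compute 3029 mod 8 = 5
5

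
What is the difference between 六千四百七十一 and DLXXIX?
Convert 六千四百七十一 (Chinese numeral) → 6×1000 + 4×100 + 7×10 + 1 = 6471 (decimal)
Convert DLXXIX (Roman numeral) → 500 + 50 + 10 + 10 + 9 = 579 (decimal)
Difference: |6471 - 579| = 5892
5892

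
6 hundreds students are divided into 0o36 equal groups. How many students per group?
Convert 6 hundreds (place-value notation) → 6×100 = 600 (decimal)
Convert 0o36 (octal) → 3×8 + 6 = 30 (decimal)
Compute 600 ÷ 30 = 20
20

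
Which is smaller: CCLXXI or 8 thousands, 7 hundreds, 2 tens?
Convert CCLXXI (Roman numeral) → 100 + 100 + 50 + 10 + 10 + 1 = 271 (decimal)
Convert 8 thousands, 7 hundreds, 2 tens (place-value notation) → 8×1000 + 7×100 + 2×10 = 8720 (decimal)
Compare 271 vs 8720: smaller = 271
271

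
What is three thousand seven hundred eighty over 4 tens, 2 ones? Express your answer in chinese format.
Convert three thousand seven hundred eighty (English words) → 3×1000 + 7×100 + 80 = 3780 (decimal)
Convert 4 tens, 2 ones (place-value notation) → 4×10 + 2 = 42 (decimal)
Compute 3780 ÷ 42 = 90
Convert 90 (decimal) → 90 = 9×10 → 九十 (Chinese numeral)
九十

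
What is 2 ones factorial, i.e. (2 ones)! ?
Convert 2 ones (place-value notation) → 2 (decimal)
Compute 2! = 2
2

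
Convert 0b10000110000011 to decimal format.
Convert 0b10000110000011 (binary) → 8192 + 256 + 128 + 2 + 1 = 8579 (decimal)
8579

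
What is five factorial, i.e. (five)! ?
Convert five (English words) → 5 (decimal)
Compute 5! = 120
120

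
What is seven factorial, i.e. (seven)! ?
Convert seven (English words) → 7 (decimal)
Compute 7! = 5040
5040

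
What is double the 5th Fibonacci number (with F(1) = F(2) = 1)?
The 5th Fibonacci number (with F(1) = F(2) = 1): 1, 1, 2, 3, 5 → 5
Compute 5 × 2 = 10
10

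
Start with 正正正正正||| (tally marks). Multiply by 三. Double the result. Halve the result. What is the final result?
Convert 正正正正正||| (tally marks) → 5 + 5 + 5 + 5 + 5 + 3 = 28 (decimal)
Start: 28
Convert 三 (Chinese numeral) → 3 (decimal)
28 × 3 = 84
84 × 2 = 168
168 ÷ 2 = 84
84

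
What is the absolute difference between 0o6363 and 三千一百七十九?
Convert 0o6363 (octal) → 6×512 + 3×64 + 6×8 + 3 = 3315 (decimal)
Convert 三千一百七十九 (Chinese numeral) → 3×1000 + 1×100 + 7×10 + 9 = 3179 (decimal)
Compute |3315 - 3179| = 136
136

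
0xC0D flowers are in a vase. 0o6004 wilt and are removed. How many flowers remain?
Convert 0xC0D (hexadecimal) → 12×256 + 13 = 3085 (decimal)
Convert 0o6004 (octal) → 6×512 + 4 = 3076 (decimal)
Compute 3085 - 3076 = 9
9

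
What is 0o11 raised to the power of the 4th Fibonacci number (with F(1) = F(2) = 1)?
Convert 0o11 (octal) → 1×8 + 1 = 9 (decimal)
Convert the 4th Fibonacci number (with F(1) = F(2) = 1) (Fibonacci index) → 1, 1, 2, 3 → 3 (decimal)
Compute 9 ^ 3 = 729
729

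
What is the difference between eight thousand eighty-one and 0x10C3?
Convert eight thousand eighty-one (English words) → 8×1000 + 81 = 8081 (decimal)
Convert 0x10C3 (hexadecimal) → 1×4096 + 12×16 + 3 = 4291 (decimal)
Difference: |8081 - 4291| = 3790
3790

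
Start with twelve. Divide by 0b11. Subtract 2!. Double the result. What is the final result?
Convert twelve (English words) → 12 (decimal)
Start: 12
Convert 0b11 (binary) → 2 + 1 = 3 (decimal)
12 ÷ 3 = 4
Convert 2! (factorial) → 2 (decimal)
4 - 2 = 2
2 × 2 = 4
4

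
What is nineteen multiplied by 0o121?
Convert nineteen (English words) → 19 (decimal)
Convert 0o121 (octal) → 1×64 + 2×8 + 1 = 81 (decimal)
Compute 19 × 81 = 1539
1539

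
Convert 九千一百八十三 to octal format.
Convert 九千一百八十三 (Chinese numeral) → 9×1000 + 1×100 + 8×10 + 3 = 9183 (decimal)
Convert 9183 (decimal) → 9183 = 2×4096 + 1×512 + 7×64 + 3×8 + 7 → 0o21737 (octal)
0o21737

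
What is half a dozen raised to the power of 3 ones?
Convert half a dozen (colloquial) → 6 (decimal)
Convert 3 ones (place-value notation) → 3 (decimal)
Compute 6 ^ 3 = 216
216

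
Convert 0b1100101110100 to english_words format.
Convert 0b1100101110100 (binary) → 4096 + 2048 + 256 + 64 + 32 + 16 + 4 = 6516 (decimal)
Convert 6516 (decimal) → 6516 = 6×1000 + 5×100 + 16 → six thousand five hundred sixteen (English words)
six thousand five hundred sixteen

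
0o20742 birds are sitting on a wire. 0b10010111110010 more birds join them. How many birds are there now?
Convert 0o20742 (octal) → 2×4096 + 7×64 + 4×8 + 2 = 8674 (decimal)
Convert 0b10010111110010 (binary) → 8192 + 1024 + 256 + 128 + 64 + 32 + 16 + 2 = 9714 (decimal)
Compute 8674 + 9714 = 18388
18388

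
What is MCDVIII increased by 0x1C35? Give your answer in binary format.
Convert MCDVIII (Roman numeral) → 1000 + 400 + 5 + 1 + 1 + 1 = 1408 (decimal)
Convert 0x1C35 (hexadecimal) → 1×4096 + 12×256 + 3×16 + 5 = 7221 (decimal)
Compute 1408 + 7221 = 8629
Convert 8629 (decimal) → 8629 = 8192 + 256 + 128 + 32 + 16 + 4 + 1 → 0b10000110110101 (binary)
0b10000110110101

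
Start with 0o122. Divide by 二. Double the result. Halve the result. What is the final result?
Convert 0o122 (octal) → 1×64 + 2×8 + 2 = 82 (decimal)
Start: 82
Convert 二 (Chinese numeral) → 2 (decimal)
82 ÷ 2 = 41
41 × 2 = 82
82 ÷ 2 = 41
41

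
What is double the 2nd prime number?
The 2nd prime number = 3
Compute 3 × 2 = 6
6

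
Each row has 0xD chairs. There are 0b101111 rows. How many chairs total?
Convert 0xD (hexadecimal) → 13 (decimal)
Convert 0b101111 (binary) → 32 + 8 + 4 + 2 + 1 = 47 (decimal)
Compute 13 × 47 = 611
611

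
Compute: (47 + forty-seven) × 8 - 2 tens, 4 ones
Convert forty-seven (English words) → 47 (decimal)
Convert 2 tens, 4 ones (place-value notation) → 2×10 + 4 = 24 (decimal)
Expression in decimal: (47 + 47) × 8 - 24
Parentheses first: 47 + 47 = 94
Multiply: 94 × 8 = 752
Subtract: 752 - 24 = 728
728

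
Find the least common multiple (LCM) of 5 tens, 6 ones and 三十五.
Convert 5 tens, 6 ones (place-value notation) → 5×10 + 6 = 56 (decimal)
Convert 三十五 (Chinese numeral) → 3×10 + 5 = 35 (decimal)
Compute lcm(56, 35) = 280
280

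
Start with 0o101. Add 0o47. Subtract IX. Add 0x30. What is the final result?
Convert 0o101 (octal) → 1×64 + 1 = 65 (decimal)
Start: 65
Convert 0o47 (octal) → 4×8 + 7 = 39 (decimal)
65 + 39 = 104
Convert IX (Roman numeral) → 9 (decimal)
104 - 9 = 95
Convert 0x30 (hexadecimal) → 3×16 = 48 (decimal)
95 + 48 = 143
143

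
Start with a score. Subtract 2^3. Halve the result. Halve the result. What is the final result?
Convert a score (colloquial) → 20 (decimal)
Start: 20
Convert 2^3 (power) → 8 (decimal)
20 - 8 = 12
12 ÷ 2 = 6
6 ÷ 2 = 3
3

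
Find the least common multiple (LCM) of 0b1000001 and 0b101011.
Convert 0b1000001 (binary) → 64 + 1 = 65 (decimal)
Convert 0b101011 (binary) → 32 + 8 + 2 + 1 = 43 (decimal)
Compute lcm(65, 43) = 2795
2795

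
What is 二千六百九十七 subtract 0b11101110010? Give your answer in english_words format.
Convert 二千六百九十七 (Chinese numeral) → 2×1000 + 6×100 + 9×10 + 7 = 2697 (decimal)
Convert 0b11101110010 (binary) → 1024 + 512 + 256 + 64 + 32 + 16 + 2 = 1906 (decimal)
Compute 2697 - 1906 = 791
Convert 791 (decimal) → 791 = 7×100 + 91 → seven hundred ninety-one (English words)
seven hundred ninety-one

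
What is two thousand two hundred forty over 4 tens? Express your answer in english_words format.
Convert two thousand two hundred forty (English words) → 2×1000 + 2×100 + 40 = 2240 (decimal)
Convert 4 tens (place-value notation) → 4×10 = 40 (decimal)
Compute 2240 ÷ 40 = 56
Convert 56 (decimal) → fifty-six (English words)
fifty-six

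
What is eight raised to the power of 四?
Convert eight (English words) → 8 (decimal)
Convert 四 (Chinese numeral) → 4 (decimal)
Compute 8 ^ 4 = 4096
4096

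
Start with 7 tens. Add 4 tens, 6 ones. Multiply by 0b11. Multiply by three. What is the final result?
Convert 7 tens (place-value notation) → 7×10 = 70 (decimal)
Start: 70
Convert 4 tens, 6 ones (place-value notation) → 4×10 + 6 = 46 (decimal)
70 + 46 = 116
Convert 0b11 (binary) → 2 + 1 = 3 (decimal)
116 × 3 = 348
Convert three (English words) → 3 (decimal)
348 × 3 = 1044
1044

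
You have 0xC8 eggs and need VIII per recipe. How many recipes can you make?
Convert 0xC8 (hexadecimal) → 12×16 + 8 = 200 (decimal)
Convert VIII (Roman numeral) → 5 + 1 + 1 + 1 = 8 (decimal)
Compute 200 ÷ 8 = 25
25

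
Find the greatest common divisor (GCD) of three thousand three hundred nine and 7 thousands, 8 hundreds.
Convert three thousand three hundred nine (English words) → 3×1000 + 3×100 + 9 = 3309 (decimal)
Convert 7 thousands, 8 hundreds (place-value notation) → 7×1000 + 8×100 = 7800 (decimal)
Compute gcd(3309, 7800) = 3
3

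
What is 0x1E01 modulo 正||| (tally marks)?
Convert 0x1E01 (hexadecimal) → 1×4096 + 14×256 + 1 = 7681 (decimal)
Convert 正||| (tally marks) → 5 + 3 = 8 (decimal)
Compute 7681 mod 8 = 1
1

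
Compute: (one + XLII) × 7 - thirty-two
Convert one (English words) → 1 (decimal)
Convert XLII (Roman numeral) → 40 + 1 + 1 = 42 (decimal)
Convert thirty-two (English words) → 32 (decimal)
Expression in decimal: (1 + 42) × 7 - 32
Parentheses first: 1 + 42 = 43
Multiply: 43 × 7 = 301
Subtract: 301 - 32 = 269
269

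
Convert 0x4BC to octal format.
Convert 0x4BC (hexadecimal) → 4×256 + 11×16 + 12 = 1212 (decimal)
Convert 1212 (decimal) → 1212 = 2×512 + 2×64 + 7×8 + 4 → 0o2274 (octal)
0o2274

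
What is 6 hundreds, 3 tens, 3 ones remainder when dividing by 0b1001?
Convert 6 hundreds, 3 tens, 3 ones (place-value notation) → 6×100 + 3×10 + 3 = 633 (decimal)
Convert 0b1001 (binary) → 8 + 1 = 9 (decimal)
Compute 633 mod 9 = 3
3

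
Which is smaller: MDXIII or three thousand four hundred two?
Convert MDXIII (Roman numeral) → 1000 + 500 + 10 + 1 + 1 + 1 = 1513 (decimal)
Convert three thousand four hundred two (English words) → 3×1000 + 4×100 + 2 = 3402 (decimal)
Compare 1513 vs 3402: smaller = 1513
1513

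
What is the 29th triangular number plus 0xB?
The 29th triangular number = 29×30/2 = 435
Convert 0xB (hexadecimal) → 11 (decimal)
Compute 435 + 11 = 446
446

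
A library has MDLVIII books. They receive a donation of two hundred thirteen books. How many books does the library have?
Convert MDLVIII (Roman numeral) → 1000 + 500 + 50 + 5 + 1 + 1 + 1 = 1558 (decimal)
Convert two hundred thirteen (English words) → 2×100 + 13 = 213 (decimal)
Compute 1558 + 213 = 1771
1771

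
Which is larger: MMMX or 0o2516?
Convert MMMX (Roman numeral) → 1000 + 1000 + 1000 + 10 = 3010 (decimal)
Convert 0o2516 (octal) → 2×512 + 5×64 + 1×8 + 6 = 1358 (decimal)
Compare 3010 vs 1358: larger = 3010
3010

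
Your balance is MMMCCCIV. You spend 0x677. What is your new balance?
Convert MMMCCCIV (Roman numeral) → 1000 + 1000 + 1000 + 100 + 100 + 100 + 4 = 3304 (decimal)
Convert 0x677 (hexadecimal) → 6×256 + 7×16 + 7 = 1655 (decimal)
Compute 3304 - 1655 = 1649
1649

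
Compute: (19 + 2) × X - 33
Convert X (Roman numeral) → 10 (decimal)
Expression in decimal: (19 + 2) × 10 - 33
Parentheses first: 19 + 2 = 21
Multiply: 21 × 10 = 210
Subtract: 210 - 33 = 177
177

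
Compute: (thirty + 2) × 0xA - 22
Convert thirty (English words) → 30 (decimal)
Convert 0xA (hexadecimal) → 10 (decimal)
Expression in decimal: (30 + 2) × 10 - 22
Parentheses first: 30 + 2 = 32
Multiply: 32 × 10 = 320
Subtract: 320 - 22 = 298
298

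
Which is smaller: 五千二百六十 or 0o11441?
Convert 五千二百六十 (Chinese numeral) → 5×1000 + 2×100 + 6×10 = 5260 (decimal)
Convert 0o11441 (octal) → 1×4096 + 1×512 + 4×64 + 4×8 + 1 = 4897 (decimal)
Compare 5260 vs 4897: smaller = 4897
4897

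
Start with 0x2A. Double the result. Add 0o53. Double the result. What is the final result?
Convert 0x2A (hexadecimal) → 2×16 + 10 = 42 (decimal)
Start: 42
42 × 2 = 84
Convert 0o53 (octal) → 5×8 + 3 = 43 (decimal)
84 + 43 = 127
127 × 2 = 254
254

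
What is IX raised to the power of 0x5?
Convert IX (Roman numeral) → 9 (decimal)
Convert 0x5 (hexadecimal) → 5 (decimal)
Compute 9 ^ 5 = 59049
59049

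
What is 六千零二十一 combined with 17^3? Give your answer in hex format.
Convert 六千零二十一 (Chinese numeral) → 6×1000 + 2×10 + 1 = 6021 (decimal)
Convert 17^3 (power) → 4913 (decimal)
Compute 6021 + 4913 = 10934
Convert 10934 (decimal) → 10934 = 2×4096 + 10×256 + 11×16 + 6 → 0x2AB6 (hexadecimal)
0x2AB6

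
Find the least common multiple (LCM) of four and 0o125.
Convert four (English words) → 4 (decimal)
Convert 0o125 (octal) → 1×64 + 2×8 + 5 = 85 (decimal)
Compute lcm(4, 85) = 340
340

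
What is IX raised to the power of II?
Convert IX (Roman numeral) → 9 (decimal)
Convert II (Roman numeral) → 1 + 1 = 2 (decimal)
Compute 9 ^ 2 = 81
81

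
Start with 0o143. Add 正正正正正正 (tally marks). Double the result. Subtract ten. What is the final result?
Convert 0o143 (octal) → 1×64 + 4×8 + 3 = 99 (decimal)
Start: 99
Convert 正正正正正正 (tally marks) → 5 + 5 + 5 + 5 + 5 + 5 = 30 (decimal)
99 + 30 = 129
129 × 2 = 258
Convert ten (English words) → 10 (decimal)
258 - 10 = 248
248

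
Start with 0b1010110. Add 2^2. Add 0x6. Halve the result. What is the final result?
Convert 0b1010110 (binary) → 64 + 16 + 4 + 2 = 86 (decimal)
Start: 86
Convert 2^2 (power) → 4 (decimal)
86 + 4 = 90
Convert 0x6 (hexadecimal) → 6 (decimal)
90 + 6 = 96
96 ÷ 2 = 48
48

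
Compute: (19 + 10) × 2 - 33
Parentheses first: 19 + 10 = 29
Multiply: 29 × 2 = 58
Subtract: 58 - 33 = 25
25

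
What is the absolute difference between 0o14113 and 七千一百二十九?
Convert 0o14113 (octal) → 1×4096 + 4×512 + 1×64 + 1×8 + 3 = 6219 (decimal)
Convert 七千一百二十九 (Chinese numeral) → 7×1000 + 1×100 + 2×10 + 9 = 7129 (decimal)
Compute |6219 - 7129| = 910
910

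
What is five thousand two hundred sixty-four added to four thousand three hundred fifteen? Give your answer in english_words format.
Convert five thousand two hundred sixty-four (English words) → 5×1000 + 2×100 + 64 = 5264 (decimal)
Convert four thousand three hundred fifteen (English words) → 4×1000 + 3×100 + 15 = 4315 (decimal)
Compute 5264 + 4315 = 9579
Convert 9579 (decimal) → 9579 = 9×1000 + 5×100 + 79 → nine thousand five hundred seventy-nine (English words)
nine thousand five hundred seventy-nine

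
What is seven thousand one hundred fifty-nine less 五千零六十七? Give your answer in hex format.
Convert seven thousand one hundred fifty-nine (English words) → 7×1000 + 1×100 + 59 = 7159 (decimal)
Convert 五千零六十七 (Chinese numeral) → 5×1000 + 6×10 + 7 = 5067 (decimal)
Compute 7159 - 5067 = 2092
Convert 2092 (decimal) → 2092 = 8×256 + 2×16 + 12 → 0x82C (hexadecimal)
0x82C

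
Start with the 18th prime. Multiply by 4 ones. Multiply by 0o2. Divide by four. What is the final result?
Convert the 18th prime (prime index) → 61 (decimal)
Start: 61
Convert 4 ones (place-value notation) → 4 (decimal)
61 × 4 = 244
Convert 0o2 (octal) → 2 (decimal)
244 × 2 = 488
Convert four (English words) → 4 (decimal)
488 ÷ 4 = 122
122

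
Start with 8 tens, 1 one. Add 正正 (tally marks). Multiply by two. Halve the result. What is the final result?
Convert 8 tens, 1 one (place-value notation) → 8×10 + 1 = 81 (decimal)
Start: 81
Convert 正正 (tally marks) → 5 + 5 = 10 (decimal)
81 + 10 = 91
Convert two (English words) → 2 (decimal)
91 × 2 = 182
182 ÷ 2 = 91
91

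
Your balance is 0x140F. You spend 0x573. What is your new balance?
Convert 0x140F (hexadecimal) → 1×4096 + 4×256 + 15 = 5135 (decimal)
Convert 0x573 (hexadecimal) → 5×256 + 7×16 + 3 = 1395 (decimal)
Compute 5135 - 1395 = 3740
3740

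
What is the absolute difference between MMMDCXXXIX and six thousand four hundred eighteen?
Convert MMMDCXXXIX (Roman numeral) → 1000 + 1000 + 1000 + 500 + 100 + 10 + 10 + 10 + 9 = 3639 (decimal)
Convert six thousand four hundred eighteen (English words) → 6×1000 + 4×100 + 18 = 6418 (decimal)
Compute |3639 - 6418| = 2779
2779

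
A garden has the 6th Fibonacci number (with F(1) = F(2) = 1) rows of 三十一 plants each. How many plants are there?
Convert 三十一 (Chinese numeral) → 3×10 + 1 = 31 (decimal)
Convert the 6th Fibonacci number (with F(1) = F(2) = 1) (Fibonacci index) → 1, 1, 2, 3, 5, 8 → 8 (decimal)
Compute 31 × 8 = 248
248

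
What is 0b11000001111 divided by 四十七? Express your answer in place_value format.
Convert 0b11000001111 (binary) → 1024 + 512 + 8 + 4 + 2 + 1 = 1551 (decimal)
Convert 四十七 (Chinese numeral) → 4×10 + 7 = 47 (decimal)
Compute 1551 ÷ 47 = 33
Convert 33 (decimal) → 33 = 3×10 + 3 → 3 tens, 3 ones (place-value notation)
3 tens, 3 ones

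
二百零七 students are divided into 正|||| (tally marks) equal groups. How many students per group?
Convert 二百零七 (Chinese numeral) → 2×100 + 7 = 207 (decimal)
Convert 正|||| (tally marks) → 5 + 4 = 9 (decimal)
Compute 207 ÷ 9 = 23
23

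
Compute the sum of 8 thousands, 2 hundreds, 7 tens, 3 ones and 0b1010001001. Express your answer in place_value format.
Convert 8 thousands, 2 hundreds, 7 tens, 3 ones (place-value notation) → 8×1000 + 2×100 + 7×10 + 3 = 8273 (decimal)
Convert 0b1010001001 (binary) → 512 + 128 + 8 + 1 = 649 (decimal)
Compute 8273 + 649 = 8922
Convert 8922 (decimal) → 8922 = 8×1000 + 9×100 + 2×10 + 2 → 8 thousands, 9 hundreds, 2 tens, 2 ones (place-value notation)
8 thousands, 9 hundreds, 2 tens, 2 ones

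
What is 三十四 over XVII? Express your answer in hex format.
Convert 三十四 (Chinese numeral) → 3×10 + 4 = 34 (decimal)
Convert XVII (Roman numeral) → 10 + 5 + 1 + 1 = 17 (decimal)
Compute 34 ÷ 17 = 2
Convert 2 (decimal) → 0x2 (hexadecimal)
0x2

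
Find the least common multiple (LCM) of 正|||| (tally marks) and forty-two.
Convert 正|||| (tally marks) → 5 + 4 = 9 (decimal)
Convert forty-two (English words) → 42 (decimal)
Compute lcm(9, 42) = 126
126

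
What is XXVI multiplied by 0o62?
Convert XXVI (Roman numeral) → 10 + 10 + 5 + 1 = 26 (decimal)
Convert 0o62 (octal) → 6×8 + 2 = 50 (decimal)
Compute 26 × 50 = 1300
1300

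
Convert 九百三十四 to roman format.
Convert 九百三十四 (Chinese numeral) → 9×100 + 3×10 + 4 = 934 (decimal)
Convert 934 (decimal) → 934 = 900 + 10 + 10 + 10 + 4 → CMXXXIV (Roman numeral)
CMXXXIV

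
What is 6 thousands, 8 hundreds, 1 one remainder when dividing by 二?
Convert 6 thousands, 8 hundreds, 1 one (place-value notation) → 6×1000 + 8×100 + 1 = 6801 (decimal)
Convert 二 (Chinese numeral) → 2 (decimal)
Compute 6801 mod 2 = 1
1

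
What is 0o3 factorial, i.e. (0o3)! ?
Convert 0o3 (octal) → 3 (decimal)
Compute 3! = 6
6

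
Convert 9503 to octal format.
Convert 9503 (decimal) → 9503 = 2×4096 + 2×512 + 4×64 + 3×8 + 7 → 0o22437 (octal)
0o22437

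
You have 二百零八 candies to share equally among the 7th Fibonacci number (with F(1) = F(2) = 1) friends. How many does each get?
Convert 二百零八 (Chinese numeral) → 2×100 + 8 = 208 (decimal)
Convert the 7th Fibonacci number (with F(1) = F(2) = 1) (Fibonacci index) → 1, 1, 2, 3, 5, 8, 13 → 13 (decimal)
Compute 208 ÷ 13 = 16
16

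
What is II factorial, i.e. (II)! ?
Convert II (Roman numeral) → 1 + 1 = 2 (decimal)
Compute 2! = 2
2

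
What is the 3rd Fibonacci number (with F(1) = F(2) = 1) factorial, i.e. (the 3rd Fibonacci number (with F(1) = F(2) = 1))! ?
Convert the 3rd Fibonacci number (with F(1) = F(2) = 1) (Fibonacci index) → 1, 1, 2 → 2 (decimal)
Compute 2! = 2
2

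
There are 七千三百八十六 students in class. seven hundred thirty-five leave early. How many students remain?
Convert 七千三百八十六 (Chinese numeral) → 7×1000 + 3×100 + 8×10 + 6 = 7386 (decimal)
Convert seven hundred thirty-five (English words) → 7×100 + 35 = 735 (decimal)
Compute 7386 - 735 = 6651
6651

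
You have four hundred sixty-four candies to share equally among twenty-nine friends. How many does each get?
Convert four hundred sixty-four (English words) → 4×100 + 64 = 464 (decimal)
Convert twenty-nine (English words) → 29 (decimal)
Compute 464 ÷ 29 = 16
16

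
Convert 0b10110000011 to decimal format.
Convert 0b10110000011 (binary) → 1024 + 256 + 128 + 2 + 1 = 1411 (decimal)
1411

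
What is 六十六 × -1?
Convert 六十六 (Chinese numeral) → 6×10 + 6 = 66 (decimal)
Compute 66 × -1 = -66
-66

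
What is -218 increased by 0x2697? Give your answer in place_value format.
Convert 0x2697 (hexadecimal) → 2×4096 + 6×256 + 9×16 + 7 = 9879 (decimal)
Compute -218 + 9879 = 9661
Convert 9661 (decimal) → 9661 = 9×1000 + 6×100 + 6×10 + 1 → 9 thousands, 6 hundreds, 6 tens, 1 one (place-value notation)
9 thousands, 6 hundreds, 6 tens, 1 one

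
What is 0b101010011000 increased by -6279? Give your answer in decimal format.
Convert 0b101010011000 (binary) → 2048 + 512 + 128 + 16 + 8 = 2712 (decimal)
Compute 2712 + -6279 = -3567
-3567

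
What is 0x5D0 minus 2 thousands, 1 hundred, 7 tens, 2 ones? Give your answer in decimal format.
Convert 0x5D0 (hexadecimal) → 5×256 + 13×16 = 1488 (decimal)
Convert 2 thousands, 1 hundred, 7 tens, 2 ones (place-value notation) → 2×1000 + 1×100 + 7×10 + 2 = 2172 (decimal)
Compute 1488 - 2172 = -684
-684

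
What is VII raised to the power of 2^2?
Convert VII (Roman numeral) → 5 + 1 + 1 = 7 (decimal)
Convert 2^2 (power) → 4 (decimal)
Compute 7 ^ 4 = 2401
2401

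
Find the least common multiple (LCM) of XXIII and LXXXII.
Convert XXIII (Roman numeral) → 10 + 10 + 1 + 1 + 1 = 23 (decimal)
Convert LXXXII (Roman numeral) → 50 + 10 + 10 + 10 + 1 + 1 = 82 (decimal)
Compute lcm(23, 82) = 1886
1886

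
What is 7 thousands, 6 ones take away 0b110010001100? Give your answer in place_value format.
Convert 7 thousands, 6 ones (place-value notation) → 7×1000 + 6 = 7006 (decimal)
Convert 0b110010001100 (binary) → 2048 + 1024 + 128 + 8 + 4 = 3212 (decimal)
Compute 7006 - 3212 = 3794
Convert 3794 (decimal) → 3794 = 3×1000 + 7×100 + 9×10 + 4 → 3 thousands, 7 hundreds, 9 tens, 4 ones (place-value notation)
3 thousands, 7 hundreds, 9 tens, 4 ones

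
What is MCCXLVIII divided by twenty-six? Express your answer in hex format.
Convert MCCXLVIII (Roman numeral) → 1000 + 100 + 100 + 40 + 5 + 1 + 1 + 1 = 1248 (decimal)
Convert twenty-six (English words) → 26 (decimal)
Compute 1248 ÷ 26 = 48
Convert 48 (decimal) → 48 = 3×16 → 0x30 (hexadecimal)
0x30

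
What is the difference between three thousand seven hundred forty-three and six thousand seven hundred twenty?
Convert three thousand seven hundred forty-three (English words) → 3×1000 + 7×100 + 43 = 3743 (decimal)
Convert six thousand seven hundred twenty (English words) → 6×1000 + 7×100 + 20 = 6720 (decimal)
Difference: |3743 - 6720| = 2977
2977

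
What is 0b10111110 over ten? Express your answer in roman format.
Convert 0b10111110 (binary) → 128 + 32 + 16 + 8 + 4 + 2 = 190 (decimal)
Convert ten (English words) → 10 (decimal)
Compute 190 ÷ 10 = 19
Convert 19 (decimal) → 19 = 10 + 9 → XIX (Roman numeral)
XIX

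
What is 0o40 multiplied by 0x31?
Convert 0o40 (octal) → 4×8 = 32 (decimal)
Convert 0x31 (hexadecimal) → 3×16 + 1 = 49 (decimal)
Compute 32 × 49 = 1568
1568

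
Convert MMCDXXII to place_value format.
Convert MMCDXXII (Roman numeral) → 1000 + 1000 + 400 + 10 + 10 + 1 + 1 = 2422 (decimal)
Convert 2422 (decimal) → 2422 = 2×1000 + 4×100 + 2×10 + 2 → 2 thousands, 4 hundreds, 2 tens, 2 ones (place-value notation)
2 thousands, 4 hundreds, 2 tens, 2 ones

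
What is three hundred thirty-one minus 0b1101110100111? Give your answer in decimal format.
Convert three hundred thirty-one (English words) → 3×100 + 31 = 331 (decimal)
Convert 0b1101110100111 (binary) → 4096 + 2048 + 512 + 256 + 128 + 32 + 4 + 2 + 1 = 7079 (decimal)
Compute 331 - 7079 = -6748
-6748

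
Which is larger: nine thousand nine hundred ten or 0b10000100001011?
Convert nine thousand nine hundred ten (English words) → 9×1000 + 9×100 + 10 = 9910 (decimal)
Convert 0b10000100001011 (binary) → 8192 + 256 + 8 + 2 + 1 = 8459 (decimal)
Compare 9910 vs 8459: larger = 9910
9910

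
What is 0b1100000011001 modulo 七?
Convert 0b1100000011001 (binary) → 4096 + 2048 + 16 + 8 + 1 = 6169 (decimal)
Convert 七 (Chinese numeral) → 7 (decimal)
Compute 6169 mod 7 = 2
2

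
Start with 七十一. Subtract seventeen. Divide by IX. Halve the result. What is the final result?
Convert 七十一 (Chinese numeral) → 7×10 + 1 = 71 (decimal)
Start: 71
Convert seventeen (English words) → 17 (decimal)
71 - 17 = 54
Convert IX (Roman numeral) → 9 (decimal)
54 ÷ 9 = 6
6 ÷ 2 = 3
3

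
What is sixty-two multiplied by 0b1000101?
Convert sixty-two (English words) → 62 (decimal)
Convert 0b1000101 (binary) → 64 + 4 + 1 = 69 (decimal)
Compute 62 × 69 = 4278
4278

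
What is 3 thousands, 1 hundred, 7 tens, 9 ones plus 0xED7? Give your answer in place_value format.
Convert 3 thousands, 1 hundred, 7 tens, 9 ones (place-value notation) → 3×1000 + 1×100 + 7×10 + 9 = 3179 (decimal)
Convert 0xED7 (hexadecimal) → 14×256 + 13×16 + 7 = 3799 (decimal)
Compute 3179 + 3799 = 6978
Convert 6978 (decimal) → 6978 = 6×1000 + 9×100 + 7×10 + 8 → 6 thousands, 9 hundreds, 7 tens, 8 ones (place-value notation)
6 thousands, 9 hundreds, 7 tens, 8 ones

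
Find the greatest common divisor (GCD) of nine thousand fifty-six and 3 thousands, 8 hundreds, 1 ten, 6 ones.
Convert nine thousand fifty-six (English words) → 9×1000 + 56 = 9056 (decimal)
Convert 3 thousands, 8 hundreds, 1 ten, 6 ones (place-value notation) → 3×1000 + 8×100 + 1×10 + 6 = 3816 (decimal)
Compute gcd(9056, 3816) = 8
8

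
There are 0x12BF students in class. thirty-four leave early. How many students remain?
Convert 0x12BF (hexadecimal) → 1×4096 + 2×256 + 11×16 + 15 = 4799 (decimal)
Convert thirty-four (English words) → 34 (decimal)
Compute 4799 - 34 = 4765
4765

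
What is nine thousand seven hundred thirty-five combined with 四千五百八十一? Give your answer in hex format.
Convert nine thousand seven hundred thirty-five (English words) → 9×1000 + 7×100 + 35 = 9735 (decimal)
Convert 四千五百八十一 (Chinese numeral) → 4×1000 + 5×100 + 8×10 + 1 = 4581 (decimal)
Compute 9735 + 4581 = 14316
Convert 14316 (decimal) → 14316 = 3×4096 + 7×256 + 14×16 + 12 → 0x37EC (hexadecimal)
0x37EC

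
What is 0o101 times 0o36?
Convert 0o101 (octal) → 1×64 + 1 = 65 (decimal)
Convert 0o36 (octal) → 3×8 + 6 = 30 (decimal)
Compute 65 × 30 = 1950
1950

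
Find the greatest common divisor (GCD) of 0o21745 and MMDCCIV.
Convert 0o21745 (octal) → 2×4096 + 1×512 + 7×64 + 4×8 + 5 = 9189 (decimal)
Convert MMDCCIV (Roman numeral) → 1000 + 1000 + 500 + 100 + 100 + 4 = 2704 (decimal)
Compute gcd(9189, 2704) = 1
1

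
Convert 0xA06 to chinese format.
Convert 0xA06 (hexadecimal) → 10×256 + 6 = 2566 (decimal)
Convert 2566 (decimal) → 2566 = 2×1000 + 5×100 + 6×10 + 6 → 二千五百六十六 (Chinese numeral)
二千五百六十六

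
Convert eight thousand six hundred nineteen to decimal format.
Convert eight thousand six hundred nineteen (English words) → 8×1000 + 6×100 + 19 = 8619 (decimal)
8619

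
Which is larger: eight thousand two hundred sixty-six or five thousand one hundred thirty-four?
Convert eight thousand two hundred sixty-six (English words) → 8×1000 + 2×100 + 66 = 8266 (decimal)
Convert five thousand one hundred thirty-four (English words) → 5×1000 + 1×100 + 34 = 5134 (decimal)
Compare 8266 vs 5134: larger = 8266
8266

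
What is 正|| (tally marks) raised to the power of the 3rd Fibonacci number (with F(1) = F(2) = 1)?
Convert 正|| (tally marks) → 5 + 2 = 7 (decimal)
Convert the 3rd Fibonacci number (with F(1) = F(2) = 1) (Fibonacci index) → 1, 1, 2 → 2 (decimal)
Compute 7 ^ 2 = 49
49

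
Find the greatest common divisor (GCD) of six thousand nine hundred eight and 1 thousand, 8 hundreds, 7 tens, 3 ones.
Convert six thousand nine hundred eight (English words) → 6×1000 + 9×100 + 8 = 6908 (decimal)
Convert 1 thousand, 8 hundreds, 7 tens, 3 ones (place-value notation) → 1×1000 + 8×100 + 7×10 + 3 = 1873 (decimal)
Compute gcd(6908, 1873) = 1
1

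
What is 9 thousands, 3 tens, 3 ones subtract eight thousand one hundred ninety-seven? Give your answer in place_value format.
Convert 9 thousands, 3 tens, 3 ones (place-value notation) → 9×1000 + 3×10 + 3 = 9033 (decimal)
Convert eight thousand one hundred ninety-seven (English words) → 8×1000 + 1×100 + 97 = 8197 (decimal)
Compute 9033 - 8197 = 836
Convert 836 (decimal) → 836 = 8×100 + 3×10 + 6 → 8 hundreds, 3 tens, 6 ones (place-value notation)
8 hundreds, 3 tens, 6 ones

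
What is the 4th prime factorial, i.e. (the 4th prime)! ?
Convert the 4th prime (prime index) → 7 (decimal)
Compute 7! = 5040
5040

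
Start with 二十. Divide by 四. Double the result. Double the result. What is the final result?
Convert 二十 (Chinese numeral) → 2×10 = 20 (decimal)
Start: 20
Convert 四 (Chinese numeral) → 4 (decimal)
20 ÷ 4 = 5
5 × 2 = 10
10 × 2 = 20
20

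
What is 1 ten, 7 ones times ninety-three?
Convert 1 ten, 7 ones (place-value notation) → 1×10 + 7 = 17 (decimal)
Convert ninety-three (English words) → 93 (decimal)
Compute 17 × 93 = 1581
1581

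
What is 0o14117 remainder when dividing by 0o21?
Convert 0o14117 (octal) → 1×4096 + 4×512 + 1×64 + 1×8 + 7 = 6223 (decimal)
Convert 0o21 (octal) → 2×8 + 1 = 17 (decimal)
Compute 6223 mod 17 = 1
1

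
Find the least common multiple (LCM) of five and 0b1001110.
Convert five (English words) → 5 (decimal)
Convert 0b1001110 (binary) → 64 + 8 + 4 + 2 = 78 (decimal)
Compute lcm(5, 78) = 390
390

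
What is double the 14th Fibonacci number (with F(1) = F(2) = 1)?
The 14th Fibonacci number (with F(1) = F(2) = 1): 1, 1, 2, 3, 5, 8, 13, 21, 34, 55, 89, 144, 233, 377 → 377
Compute 377 × 2 = 754
754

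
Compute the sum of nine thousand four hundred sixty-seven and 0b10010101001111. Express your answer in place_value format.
Convert nine thousand four hundred sixty-seven (English words) → 9×1000 + 4×100 + 67 = 9467 (decimal)
Convert 0b10010101001111 (binary) → 8192 + 1024 + 256 + 64 + 8 + 4 + 2 + 1 = 9551 (decimal)
Compute 9467 + 9551 = 19018
Convert 19018 (decimal) → 19018 = 19×1000 + 1×10 + 8 → 19 thousands, 1 ten, 8 ones (place-value notation)
19 thousands, 1 ten, 8 ones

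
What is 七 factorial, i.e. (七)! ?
Convert 七 (Chinese numeral) → 7 (decimal)
Compute 7! = 5040
5040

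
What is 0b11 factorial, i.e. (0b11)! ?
Convert 0b11 (binary) → 2 + 1 = 3 (decimal)
Compute 3! = 6
6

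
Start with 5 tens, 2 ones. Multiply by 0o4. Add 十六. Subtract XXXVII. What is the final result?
Convert 5 tens, 2 ones (place-value notation) → 5×10 + 2 = 52 (decimal)
Start: 52
Convert 0o4 (octal) → 4 (decimal)
52 × 4 = 208
Convert 十六 (Chinese numeral) → 1×10 + 6 = 16 (decimal)
208 + 16 = 224
Convert XXXVII (Roman numeral) → 10 + 10 + 10 + 5 + 1 + 1 = 37 (decimal)
224 - 37 = 187
187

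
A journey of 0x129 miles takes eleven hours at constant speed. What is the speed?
Convert 0x129 (hexadecimal) → 1×256 + 2×16 + 9 = 297 (decimal)
Convert eleven (English words) → 11 (decimal)
Compute 297 ÷ 11 = 27
27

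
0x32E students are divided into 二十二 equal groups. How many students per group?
Convert 0x32E (hexadecimal) → 3×256 + 2×16 + 14 = 814 (decimal)
Convert 二十二 (Chinese numeral) → 2×10 + 2 = 22 (decimal)
Compute 814 ÷ 22 = 37
37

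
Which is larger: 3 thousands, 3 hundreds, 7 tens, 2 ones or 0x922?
Convert 3 thousands, 3 hundreds, 7 tens, 2 ones (place-value notation) → 3×1000 + 3×100 + 7×10 + 2 = 3372 (decimal)
Convert 0x922 (hexadecimal) → 9×256 + 2×16 + 2 = 2338 (decimal)
Compare 3372 vs 2338: larger = 3372
3372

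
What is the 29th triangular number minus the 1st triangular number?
The 29th triangular number = 29×30/2 = 435
Convert the 1st triangular number (triangular index) → 1×2/2 = 1 (decimal)
Compute 435 - 1 = 434
434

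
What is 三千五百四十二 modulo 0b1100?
Convert 三千五百四十二 (Chinese numeral) → 3×1000 + 5×100 + 4×10 + 2 = 3542 (decimal)
Convert 0b1100 (binary) → 8 + 4 = 12 (decimal)
Compute 3542 mod 12 = 2
2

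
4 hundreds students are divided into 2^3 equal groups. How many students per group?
Convert 4 hundreds (place-value notation) → 4×100 = 400 (decimal)
Convert 2^3 (power) → 8 (decimal)
Compute 400 ÷ 8 = 50
50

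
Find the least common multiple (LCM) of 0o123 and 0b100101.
Convert 0o123 (octal) → 1×64 + 2×8 + 3 = 83 (decimal)
Convert 0b100101 (binary) → 32 + 4 + 1 = 37 (decimal)
Compute lcm(83, 37) = 3071
3071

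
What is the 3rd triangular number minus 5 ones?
The 3rd triangular number = 3×4/2 = 6
Convert 5 ones (place-value notation) → 5 (decimal)
Compute 6 - 5 = 1
1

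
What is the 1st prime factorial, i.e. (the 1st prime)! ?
Convert the 1st prime (prime index) → 2 (decimal)
Compute 2! = 2
2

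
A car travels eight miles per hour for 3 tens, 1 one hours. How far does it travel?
Convert eight (English words) → 8 (decimal)
Convert 3 tens, 1 one (place-value notation) → 3×10 + 1 = 31 (decimal)
Compute 8 × 31 = 248
248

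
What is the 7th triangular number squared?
The 7th triangular number = 7×8/2 = 28
Compute 28² = 28 × 28 = 784
784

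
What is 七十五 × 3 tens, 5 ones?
Convert 七十五 (Chinese numeral) → 7×10 + 5 = 75 (decimal)
Convert 3 tens, 5 ones (place-value notation) → 3×10 + 5 = 35 (decimal)
Compute 75 × 35 = 2625
2625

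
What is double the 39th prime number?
The 39th prime number = 167
Compute 167 × 2 = 334
334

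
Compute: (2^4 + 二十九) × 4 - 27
Convert 2^4 (power) → 16 (decimal)
Convert 二十九 (Chinese numeral) → 2×10 + 9 = 29 (decimal)
Expression in decimal: (16 + 29) × 4 - 27
Parentheses first: 16 + 29 = 45
Multiply: 45 × 4 = 180
Subtract: 180 - 27 = 153
153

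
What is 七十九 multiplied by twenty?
Convert 七十九 (Chinese numeral) → 7×10 + 9 = 79 (decimal)
Convert twenty (English words) → 20 (decimal)
Compute 79 × 20 = 1580
1580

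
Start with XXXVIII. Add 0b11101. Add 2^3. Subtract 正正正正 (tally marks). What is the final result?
Convert XXXVIII (Roman numeral) → 10 + 10 + 10 + 5 + 1 + 1 + 1 = 38 (decimal)
Start: 38
Convert 0b11101 (binary) → 16 + 8 + 4 + 1 = 29 (decimal)
38 + 29 = 67
Convert 2^3 (power) → 8 (decimal)
67 + 8 = 75
Convert 正正正正 (tally marks) → 5 + 5 + 5 + 5 = 20 (decimal)
75 - 20 = 55
55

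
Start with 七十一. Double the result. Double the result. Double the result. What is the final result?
Convert 七十一 (Chinese numeral) → 7×10 + 1 = 71 (decimal)
Start: 71
71 × 2 = 142
142 × 2 = 284
284 × 2 = 568
568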